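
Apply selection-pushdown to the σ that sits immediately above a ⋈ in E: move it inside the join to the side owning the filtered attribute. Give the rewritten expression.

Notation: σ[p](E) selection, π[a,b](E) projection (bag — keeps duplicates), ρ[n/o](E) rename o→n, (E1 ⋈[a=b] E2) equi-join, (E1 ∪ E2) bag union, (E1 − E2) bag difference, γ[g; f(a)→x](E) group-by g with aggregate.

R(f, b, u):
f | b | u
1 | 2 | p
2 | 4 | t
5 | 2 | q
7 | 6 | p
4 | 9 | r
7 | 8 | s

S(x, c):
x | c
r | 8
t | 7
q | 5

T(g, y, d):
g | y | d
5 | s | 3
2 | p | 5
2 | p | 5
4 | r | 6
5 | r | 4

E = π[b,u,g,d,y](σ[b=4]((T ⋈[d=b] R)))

σ filters on b, owned by the right side.
E' = π[b,u,g,d,y]((T ⋈[d=b] σ[b=4](R)))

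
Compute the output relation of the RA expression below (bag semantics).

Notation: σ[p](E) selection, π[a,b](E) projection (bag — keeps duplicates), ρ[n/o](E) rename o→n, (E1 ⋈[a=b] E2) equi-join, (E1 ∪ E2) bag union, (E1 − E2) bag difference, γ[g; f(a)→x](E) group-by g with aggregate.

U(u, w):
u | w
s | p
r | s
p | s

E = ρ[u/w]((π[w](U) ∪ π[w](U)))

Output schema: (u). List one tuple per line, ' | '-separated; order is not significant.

Per-node cardinality:
  U → 3
  π[w](U) → 3
  U → 3
  π[w](U) → 3
  (π[w](U) ∪ π[w](U)) → 6
  ρ[u/w]((π[w](U) ∪ π[w](U))) → 6

== RESULT ==
u
p
p
s
s
s
s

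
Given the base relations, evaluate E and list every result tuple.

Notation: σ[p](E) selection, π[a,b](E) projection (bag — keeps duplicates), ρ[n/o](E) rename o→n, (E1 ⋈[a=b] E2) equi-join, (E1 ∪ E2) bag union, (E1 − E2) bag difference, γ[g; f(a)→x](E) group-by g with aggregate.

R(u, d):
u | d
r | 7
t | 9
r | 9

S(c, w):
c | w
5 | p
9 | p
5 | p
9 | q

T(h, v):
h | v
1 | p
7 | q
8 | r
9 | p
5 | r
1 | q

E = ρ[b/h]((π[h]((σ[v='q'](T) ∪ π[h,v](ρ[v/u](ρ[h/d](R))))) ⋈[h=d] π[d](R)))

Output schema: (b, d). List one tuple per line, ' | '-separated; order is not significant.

Subexpression sizes:
  T → 6
  σ[v='q'](T) → 2
  R → 3
  ρ[h/d](R) → 3
  ρ[v/u](ρ[h/d](R)) → 3
  π[h,v](ρ[v/u](ρ[h/d](R))) → 3
  (σ[v='q'](T) ∪ π[h,v](ρ[v/u](ρ[h/d](R)))) → 5
  π[h]((σ[v='q'](T) ∪ π[h,v](ρ[v/u](ρ[h/d](R))))) → 5
  R → 3
  π[d](R) → 3
  (π[h]((σ[v='q'](T) ∪ π[h,v](ρ[v/u](ρ[h/d](R))))) ⋈[h=d] π[d](R)) → 6
  ρ[b/h]((π[h]((σ[v='q'](T) ∪ π[h,v](ρ[v/u](ρ[h/d](R))))) ⋈[h=d] π[d](R))) → 6

== RESULT ==
b | d
7 | 7
7 | 7
9 | 9
9 | 9
9 | 9
9 | 9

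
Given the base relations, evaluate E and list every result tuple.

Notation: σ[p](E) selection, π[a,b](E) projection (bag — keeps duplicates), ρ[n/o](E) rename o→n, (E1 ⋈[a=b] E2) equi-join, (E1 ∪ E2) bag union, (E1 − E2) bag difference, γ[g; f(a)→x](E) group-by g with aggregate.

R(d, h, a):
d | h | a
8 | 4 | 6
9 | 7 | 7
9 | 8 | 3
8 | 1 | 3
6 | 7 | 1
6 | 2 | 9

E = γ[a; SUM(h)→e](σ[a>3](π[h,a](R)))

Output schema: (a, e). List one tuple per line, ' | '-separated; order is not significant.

Row counts bottom-up:
  R → 6
  π[h,a](R) → 6
  σ[a>3](π[h,a](R)) → 3
  γ[a; SUM(h)→e](σ[a>3](π[h,a](R))) → 3

== RESULT ==
a | e
6 | 4
7 | 7
9 | 2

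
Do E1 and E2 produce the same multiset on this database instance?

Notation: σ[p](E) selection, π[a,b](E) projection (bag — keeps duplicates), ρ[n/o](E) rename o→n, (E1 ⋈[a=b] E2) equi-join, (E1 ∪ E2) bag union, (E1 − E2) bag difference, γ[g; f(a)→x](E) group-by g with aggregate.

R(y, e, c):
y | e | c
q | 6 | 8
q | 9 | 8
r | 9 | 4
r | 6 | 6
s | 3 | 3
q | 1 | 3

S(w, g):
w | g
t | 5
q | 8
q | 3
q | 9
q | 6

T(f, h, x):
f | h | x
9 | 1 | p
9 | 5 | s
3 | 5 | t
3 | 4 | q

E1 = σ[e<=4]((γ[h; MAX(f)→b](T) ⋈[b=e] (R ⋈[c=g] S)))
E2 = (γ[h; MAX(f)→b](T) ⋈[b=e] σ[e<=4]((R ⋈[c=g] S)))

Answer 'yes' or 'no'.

E1 subexpression sizes:
  T → 4
  γ[h; MAX(f)→b](T) → 3
  R → 6
  S → 5
  (R ⋈[c=g] S) → 5
  (γ[h; MAX(f)→b](T) ⋈[b=e] (R ⋈[c=g] S)) → 3
  σ[e<=4]((γ[h; MAX(f)→b](T) ⋈[b=e] (R ⋈[c=g] S))) → 1
E2 subexpression sizes:
  T → 4
  γ[h; MAX(f)→b](T) → 3
  R → 6
  S → 5
  (R ⋈[c=g] S) → 5
  σ[e<=4]((R ⋈[c=g] S)) → 2
  (γ[h; MAX(f)→b](T) ⋈[b=e] σ[e<=4]((R ⋈[c=g] S))) → 1

E1 and E2 produce the same multiset:
h | b | y | e | c | w | g
4 | 3 | s | 3 | 3 | q | 3

yes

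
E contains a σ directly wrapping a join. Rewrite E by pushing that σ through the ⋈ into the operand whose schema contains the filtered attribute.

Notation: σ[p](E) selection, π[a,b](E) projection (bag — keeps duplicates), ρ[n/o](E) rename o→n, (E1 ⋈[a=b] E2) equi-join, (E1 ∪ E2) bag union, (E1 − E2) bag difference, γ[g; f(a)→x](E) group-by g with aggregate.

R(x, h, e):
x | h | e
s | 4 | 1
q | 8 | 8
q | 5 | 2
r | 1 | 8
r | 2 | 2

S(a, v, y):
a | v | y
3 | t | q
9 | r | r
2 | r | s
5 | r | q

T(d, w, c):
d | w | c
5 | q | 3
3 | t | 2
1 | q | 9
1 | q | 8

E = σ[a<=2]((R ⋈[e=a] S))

σ filters on a, owned by the right side.
E' = (R ⋈[e=a] σ[a<=2](S))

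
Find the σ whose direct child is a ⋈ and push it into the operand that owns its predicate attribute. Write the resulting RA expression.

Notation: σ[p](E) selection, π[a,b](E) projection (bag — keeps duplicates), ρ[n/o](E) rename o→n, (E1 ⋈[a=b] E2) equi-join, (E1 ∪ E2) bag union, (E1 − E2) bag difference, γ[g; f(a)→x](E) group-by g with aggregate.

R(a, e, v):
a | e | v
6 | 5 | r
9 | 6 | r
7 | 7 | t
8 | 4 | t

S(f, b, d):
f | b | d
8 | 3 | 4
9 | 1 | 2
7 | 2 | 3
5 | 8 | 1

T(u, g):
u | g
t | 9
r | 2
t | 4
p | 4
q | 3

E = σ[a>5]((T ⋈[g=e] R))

σ filters on a, owned by the right side.
E' = (T ⋈[g=e] σ[a>5](R))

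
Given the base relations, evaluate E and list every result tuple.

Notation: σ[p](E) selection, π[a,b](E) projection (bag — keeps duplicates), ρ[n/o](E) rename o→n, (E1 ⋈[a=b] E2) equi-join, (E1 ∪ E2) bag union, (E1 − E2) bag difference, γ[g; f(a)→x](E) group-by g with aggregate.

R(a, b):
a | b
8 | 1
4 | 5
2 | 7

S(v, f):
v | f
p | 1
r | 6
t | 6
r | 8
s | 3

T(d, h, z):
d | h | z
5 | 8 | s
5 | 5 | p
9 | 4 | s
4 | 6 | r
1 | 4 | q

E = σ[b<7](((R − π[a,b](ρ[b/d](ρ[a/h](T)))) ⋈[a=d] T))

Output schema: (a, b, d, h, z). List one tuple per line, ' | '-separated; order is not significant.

Row counts bottom-up:
  R → 3
  T → 5
  ρ[a/h](T) → 5
  ρ[b/d](ρ[a/h](T)) → 5
  π[a,b](ρ[b/d](ρ[a/h](T))) → 5
  (R − π[a,b](ρ[b/d](ρ[a/h](T)))) → 3
  T → 5
  ((R − π[a,b](ρ[b/d](ρ[a/h](T)))) ⋈[a=d] T) → 1
  σ[b<7](((R − π[a,b](ρ[b/d](ρ[a/h](T)))) ⋈[a=d] T)) → 1

== RESULT ==
a | b | d | h | z
4 | 5 | 4 | 6 | r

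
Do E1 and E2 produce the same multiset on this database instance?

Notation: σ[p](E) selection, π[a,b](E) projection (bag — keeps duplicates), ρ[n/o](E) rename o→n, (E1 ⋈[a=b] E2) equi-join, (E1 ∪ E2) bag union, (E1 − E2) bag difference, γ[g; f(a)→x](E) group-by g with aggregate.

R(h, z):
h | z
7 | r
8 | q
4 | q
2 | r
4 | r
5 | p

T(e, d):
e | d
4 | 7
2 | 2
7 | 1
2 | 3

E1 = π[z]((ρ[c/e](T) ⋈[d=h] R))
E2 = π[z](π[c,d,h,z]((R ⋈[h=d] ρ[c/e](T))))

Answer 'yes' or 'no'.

E1 stepwise |·|:
  T → 4
  ρ[c/e](T) → 4
  R → 6
  (ρ[c/e](T) ⋈[d=h] R) → 2
  π[z]((ρ[c/e](T) ⋈[d=h] R)) → 2
E2 stepwise |·|:
  R → 6
  T → 4
  ρ[c/e](T) → 4
  (R ⋈[h=d] ρ[c/e](T)) → 2
  π[c,d,h,z]((R ⋈[h=d] ρ[c/e](T))) → 2
  π[z](π[c,d,h,z]((R ⋈[h=d] ρ[c/e](T)))) → 2

E1 and E2 produce the same multiset:
z
r
r

yes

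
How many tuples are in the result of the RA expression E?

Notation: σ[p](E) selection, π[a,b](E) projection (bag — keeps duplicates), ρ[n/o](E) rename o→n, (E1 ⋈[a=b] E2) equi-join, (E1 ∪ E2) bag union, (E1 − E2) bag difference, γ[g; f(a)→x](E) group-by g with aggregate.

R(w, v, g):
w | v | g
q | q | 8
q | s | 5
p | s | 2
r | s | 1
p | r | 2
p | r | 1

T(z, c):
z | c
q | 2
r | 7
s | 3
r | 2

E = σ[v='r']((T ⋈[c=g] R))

Stepwise |·|:
  T → 4
  R → 6
  (T ⋈[c=g] R) → 4
  σ[v='r']((T ⋈[c=g] R)) → 2

|E| = 2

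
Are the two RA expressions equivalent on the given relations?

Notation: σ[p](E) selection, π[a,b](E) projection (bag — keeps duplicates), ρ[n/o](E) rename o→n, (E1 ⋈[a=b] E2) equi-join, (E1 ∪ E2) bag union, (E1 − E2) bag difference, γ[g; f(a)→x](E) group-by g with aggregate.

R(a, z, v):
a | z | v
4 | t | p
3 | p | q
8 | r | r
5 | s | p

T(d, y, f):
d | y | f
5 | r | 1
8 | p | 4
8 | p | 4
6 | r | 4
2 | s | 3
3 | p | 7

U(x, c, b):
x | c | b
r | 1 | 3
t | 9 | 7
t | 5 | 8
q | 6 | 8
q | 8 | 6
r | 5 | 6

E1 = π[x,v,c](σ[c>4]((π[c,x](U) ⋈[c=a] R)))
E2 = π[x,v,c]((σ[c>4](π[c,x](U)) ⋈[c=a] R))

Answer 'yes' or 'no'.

E1 per-node cardinality:
  U → 6
  π[c,x](U) → 6
  R → 4
  (π[c,x](U) ⋈[c=a] R) → 3
  σ[c>4]((π[c,x](U) ⋈[c=a] R)) → 3
  π[x,v,c](σ[c>4]((π[c,x](U) ⋈[c=a] R))) → 3
E2 per-node cardinality:
  U → 6
  π[c,x](U) → 6
  σ[c>4](π[c,x](U)) → 5
  R → 4
  (σ[c>4](π[c,x](U)) ⋈[c=a] R) → 3
  π[x,v,c]((σ[c>4](π[c,x](U)) ⋈[c=a] R)) → 3

E1 and E2 produce the same multiset:
x | v | c
q | r | 8
r | p | 5
t | p | 5

yes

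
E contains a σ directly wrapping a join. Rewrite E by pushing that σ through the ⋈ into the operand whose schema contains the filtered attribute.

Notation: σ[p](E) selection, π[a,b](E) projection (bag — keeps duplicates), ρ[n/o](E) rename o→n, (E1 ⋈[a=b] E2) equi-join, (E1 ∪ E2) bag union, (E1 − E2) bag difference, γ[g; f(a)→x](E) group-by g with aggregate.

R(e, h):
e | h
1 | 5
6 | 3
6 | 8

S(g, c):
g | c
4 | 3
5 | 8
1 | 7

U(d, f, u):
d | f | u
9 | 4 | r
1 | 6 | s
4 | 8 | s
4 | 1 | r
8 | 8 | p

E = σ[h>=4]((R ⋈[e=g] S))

σ filters on h, owned by the left side.
E' = (σ[h>=4](R) ⋈[e=g] S)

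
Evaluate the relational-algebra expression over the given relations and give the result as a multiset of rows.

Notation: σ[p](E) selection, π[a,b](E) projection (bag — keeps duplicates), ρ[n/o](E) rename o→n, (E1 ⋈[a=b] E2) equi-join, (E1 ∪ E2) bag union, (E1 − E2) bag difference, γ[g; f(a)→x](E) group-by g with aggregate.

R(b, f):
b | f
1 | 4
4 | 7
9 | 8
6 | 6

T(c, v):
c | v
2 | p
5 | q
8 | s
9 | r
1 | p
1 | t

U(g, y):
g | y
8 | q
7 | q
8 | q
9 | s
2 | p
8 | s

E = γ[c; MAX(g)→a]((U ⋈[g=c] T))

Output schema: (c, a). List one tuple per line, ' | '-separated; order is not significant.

Subexpression sizes:
  U → 6
  T → 6
  (U ⋈[g=c] T) → 5
  γ[c; MAX(g)→a]((U ⋈[g=c] T)) → 3

== RESULT ==
c | a
2 | 2
8 | 8
9 | 9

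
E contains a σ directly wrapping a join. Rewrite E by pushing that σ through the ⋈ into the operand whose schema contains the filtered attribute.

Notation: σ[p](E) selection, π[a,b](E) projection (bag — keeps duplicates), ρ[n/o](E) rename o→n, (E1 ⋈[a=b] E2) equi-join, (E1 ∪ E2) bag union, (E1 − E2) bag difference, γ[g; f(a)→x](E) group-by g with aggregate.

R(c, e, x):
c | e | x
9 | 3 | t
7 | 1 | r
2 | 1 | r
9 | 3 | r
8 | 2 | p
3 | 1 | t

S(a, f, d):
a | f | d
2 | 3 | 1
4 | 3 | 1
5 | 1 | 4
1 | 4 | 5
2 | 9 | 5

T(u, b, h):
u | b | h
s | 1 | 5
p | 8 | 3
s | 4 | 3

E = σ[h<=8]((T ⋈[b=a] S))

σ filters on h, owned by the left side.
E' = (σ[h<=8](T) ⋈[b=a] S)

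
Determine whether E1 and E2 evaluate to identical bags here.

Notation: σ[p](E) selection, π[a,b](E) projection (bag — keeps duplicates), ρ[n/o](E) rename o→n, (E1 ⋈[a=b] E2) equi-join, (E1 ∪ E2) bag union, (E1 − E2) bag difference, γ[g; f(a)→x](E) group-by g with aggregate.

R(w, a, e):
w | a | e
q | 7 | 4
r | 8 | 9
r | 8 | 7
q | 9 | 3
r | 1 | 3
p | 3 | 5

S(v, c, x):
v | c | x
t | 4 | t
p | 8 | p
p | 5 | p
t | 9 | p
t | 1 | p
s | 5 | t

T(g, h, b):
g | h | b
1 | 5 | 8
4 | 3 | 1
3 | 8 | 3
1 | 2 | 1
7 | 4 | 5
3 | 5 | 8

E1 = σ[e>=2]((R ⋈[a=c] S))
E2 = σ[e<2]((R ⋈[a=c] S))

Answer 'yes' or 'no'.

E1 subexpression sizes:
  R → 6
  S → 6
  (R ⋈[a=c] S) → 4
  σ[e>=2]((R ⋈[a=c] S)) → 4
E2 subexpression sizes:
  R → 6
  S → 6
  (R ⋈[a=c] S) → 4
  σ[e<2]((R ⋈[a=c] S)) → 0

E1 result:
w | a | e | v | c | x
q | 9 | 3 | t | 9 | p
r | 1 | 3 | t | 1 | p
r | 8 | 7 | p | 8 | p
r | 8 | 9 | p | 8 | p
E2 result:
w | a | e | v | c | x
(0 rows)
Witness: ('r', 1, 3, 't', 1, 'p') appears 1× in E1 but 0× in E2.

no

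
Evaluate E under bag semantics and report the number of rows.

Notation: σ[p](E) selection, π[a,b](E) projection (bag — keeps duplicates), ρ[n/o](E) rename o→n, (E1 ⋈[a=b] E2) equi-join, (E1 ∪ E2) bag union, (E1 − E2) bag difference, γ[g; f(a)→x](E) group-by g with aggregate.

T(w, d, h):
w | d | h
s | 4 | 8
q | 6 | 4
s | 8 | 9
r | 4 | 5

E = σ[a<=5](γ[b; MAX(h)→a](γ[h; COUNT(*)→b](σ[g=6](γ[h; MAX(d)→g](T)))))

Subexpression sizes:
  T → 4
  γ[h; MAX(d)→g](T) → 4
  σ[g=6](γ[h; MAX(d)→g](T)) → 1
  γ[h; COUNT(*)→b](σ[g=6](γ[h; MAX(d)→g](T))) → 1
  γ[b; MAX(h)→a](γ[h; COUNT(*)→b](σ[g=6](γ[h; MAX(d)→g](T)))) → 1
  σ[a<=5](γ[b; MAX(h)→a](γ[h; COUNT(*)→b](σ[g=6](γ[h; MAX(d)→g](T))))) → 1

|E| = 1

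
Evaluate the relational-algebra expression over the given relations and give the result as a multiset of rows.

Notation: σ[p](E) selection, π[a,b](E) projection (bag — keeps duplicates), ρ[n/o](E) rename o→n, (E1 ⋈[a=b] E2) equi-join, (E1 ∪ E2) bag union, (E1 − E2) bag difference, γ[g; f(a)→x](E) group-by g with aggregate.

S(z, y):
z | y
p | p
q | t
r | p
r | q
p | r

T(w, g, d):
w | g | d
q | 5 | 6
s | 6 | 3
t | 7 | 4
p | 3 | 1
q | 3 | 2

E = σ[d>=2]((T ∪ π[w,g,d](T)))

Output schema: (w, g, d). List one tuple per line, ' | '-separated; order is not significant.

Stepwise |·|:
  T → 5
  T → 5
  π[w,g,d](T) → 5
  (T ∪ π[w,g,d](T)) → 10
  σ[d>=2]((T ∪ π[w,g,d](T))) → 8

== RESULT ==
w | g | d
q | 3 | 2
q | 3 | 2
q | 5 | 6
q | 5 | 6
s | 6 | 3
s | 6 | 3
t | 7 | 4
t | 7 | 4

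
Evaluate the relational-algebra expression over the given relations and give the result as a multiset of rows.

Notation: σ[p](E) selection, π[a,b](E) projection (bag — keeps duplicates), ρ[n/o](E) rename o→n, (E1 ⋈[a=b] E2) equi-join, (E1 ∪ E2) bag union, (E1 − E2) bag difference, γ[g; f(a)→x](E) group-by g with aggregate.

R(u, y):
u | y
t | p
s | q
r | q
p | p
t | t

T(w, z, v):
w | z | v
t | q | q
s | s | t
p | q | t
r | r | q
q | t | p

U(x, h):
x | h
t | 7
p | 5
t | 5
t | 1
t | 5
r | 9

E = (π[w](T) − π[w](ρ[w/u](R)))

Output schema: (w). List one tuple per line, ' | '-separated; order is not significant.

Row counts bottom-up:
  T → 5
  π[w](T) → 5
  R → 5
  ρ[w/u](R) → 5
  π[w](ρ[w/u](R)) → 5
  (π[w](T) − π[w](ρ[w/u](R))) → 1

== RESULT ==
w
q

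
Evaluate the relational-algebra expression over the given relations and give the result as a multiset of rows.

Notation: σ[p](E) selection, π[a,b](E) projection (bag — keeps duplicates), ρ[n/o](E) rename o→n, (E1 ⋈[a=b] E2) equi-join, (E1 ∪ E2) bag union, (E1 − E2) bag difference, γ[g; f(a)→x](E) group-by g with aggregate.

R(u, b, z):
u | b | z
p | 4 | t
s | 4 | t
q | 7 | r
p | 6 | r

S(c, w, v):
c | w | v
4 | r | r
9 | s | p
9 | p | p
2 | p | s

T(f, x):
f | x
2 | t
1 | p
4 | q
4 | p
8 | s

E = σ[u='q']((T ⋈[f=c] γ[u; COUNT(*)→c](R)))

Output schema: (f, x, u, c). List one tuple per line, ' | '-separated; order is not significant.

Per-node cardinality:
  T → 5
  R → 4
  γ[u; COUNT(*)→c](R) → 3
  (T ⋈[f=c] γ[u; COUNT(*)→c](R)) → 3
  σ[u='q']((T ⋈[f=c] γ[u; COUNT(*)→c](R))) → 1

== RESULT ==
f | x | u | c
1 | p | q | 1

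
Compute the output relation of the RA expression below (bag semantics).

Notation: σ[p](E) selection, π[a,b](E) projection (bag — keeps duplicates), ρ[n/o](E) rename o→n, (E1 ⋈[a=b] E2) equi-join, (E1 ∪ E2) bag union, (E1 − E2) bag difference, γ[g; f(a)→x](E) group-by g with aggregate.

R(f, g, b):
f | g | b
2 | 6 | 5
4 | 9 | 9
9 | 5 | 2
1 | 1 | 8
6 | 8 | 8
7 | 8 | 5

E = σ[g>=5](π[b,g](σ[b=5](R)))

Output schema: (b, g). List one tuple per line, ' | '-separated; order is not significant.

Subexpression sizes:
  R → 6
  σ[b=5](R) → 2
  π[b,g](σ[b=5](R)) → 2
  σ[g>=5](π[b,g](σ[b=5](R))) → 2

== RESULT ==
b | g
5 | 6
5 | 8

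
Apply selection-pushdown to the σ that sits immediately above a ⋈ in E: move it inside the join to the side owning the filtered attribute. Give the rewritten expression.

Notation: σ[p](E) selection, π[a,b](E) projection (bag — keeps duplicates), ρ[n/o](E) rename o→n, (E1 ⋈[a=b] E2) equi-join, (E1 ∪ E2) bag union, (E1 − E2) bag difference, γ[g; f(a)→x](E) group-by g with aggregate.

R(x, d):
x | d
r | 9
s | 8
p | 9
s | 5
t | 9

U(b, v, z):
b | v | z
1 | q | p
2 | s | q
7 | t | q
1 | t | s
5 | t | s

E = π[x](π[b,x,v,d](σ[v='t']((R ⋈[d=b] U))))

σ filters on v, owned by the right side.
E' = π[x](π[b,x,v,d]((R ⋈[d=b] σ[v='t'](U))))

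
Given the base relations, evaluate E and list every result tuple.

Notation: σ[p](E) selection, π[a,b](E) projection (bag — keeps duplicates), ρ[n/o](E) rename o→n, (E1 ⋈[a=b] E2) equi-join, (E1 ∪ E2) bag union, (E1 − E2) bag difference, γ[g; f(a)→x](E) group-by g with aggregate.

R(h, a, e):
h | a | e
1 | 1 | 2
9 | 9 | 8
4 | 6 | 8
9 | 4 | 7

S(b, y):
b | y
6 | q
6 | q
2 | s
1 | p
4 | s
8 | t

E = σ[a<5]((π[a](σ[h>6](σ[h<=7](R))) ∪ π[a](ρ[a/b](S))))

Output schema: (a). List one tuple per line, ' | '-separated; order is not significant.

Subexpression sizes:
  R → 4
  σ[h<=7](R) → 2
  σ[h>6](σ[h<=7](R)) → 0
  π[a](σ[h>6](σ[h<=7](R))) → 0
  S → 6
  ρ[a/b](S) → 6
  π[a](ρ[a/b](S)) → 6
  (π[a](σ[h>6](σ[h<=7](R))) ∪ π[a](ρ[a/b](S))) → 6
  σ[a<5]((π[a](σ[h>6](σ[h<=7](R))) ∪ π[a](ρ[a/b](S)))) → 3

== RESULT ==
a
1
2
4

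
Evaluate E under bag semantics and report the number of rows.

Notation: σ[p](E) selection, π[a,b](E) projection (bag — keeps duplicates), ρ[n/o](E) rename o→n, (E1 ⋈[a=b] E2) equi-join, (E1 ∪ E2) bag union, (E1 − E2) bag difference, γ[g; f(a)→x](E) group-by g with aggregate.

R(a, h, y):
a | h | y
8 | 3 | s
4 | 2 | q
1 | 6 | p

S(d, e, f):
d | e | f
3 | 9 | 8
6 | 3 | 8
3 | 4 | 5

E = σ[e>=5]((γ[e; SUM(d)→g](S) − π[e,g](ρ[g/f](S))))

Stepwise |·|:
  S → 3
  γ[e; SUM(d)→g](S) → 3
  S → 3
  ρ[g/f](S) → 3
  π[e,g](ρ[g/f](S)) → 3
  (γ[e; SUM(d)→g](S) − π[e,g](ρ[g/f](S))) → 3
  σ[e>=5]((γ[e; SUM(d)→g](S) − π[e,g](ρ[g/f](S)))) → 1

|E| = 1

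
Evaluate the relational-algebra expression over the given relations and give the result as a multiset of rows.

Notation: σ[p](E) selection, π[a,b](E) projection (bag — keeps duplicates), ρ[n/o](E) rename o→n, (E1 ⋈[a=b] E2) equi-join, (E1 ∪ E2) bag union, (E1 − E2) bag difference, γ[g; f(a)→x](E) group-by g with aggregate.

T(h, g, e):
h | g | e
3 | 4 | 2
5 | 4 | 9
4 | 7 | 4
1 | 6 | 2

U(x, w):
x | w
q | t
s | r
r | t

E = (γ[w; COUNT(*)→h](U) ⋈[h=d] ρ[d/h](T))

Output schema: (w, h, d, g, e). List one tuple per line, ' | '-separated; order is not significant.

Subexpression sizes:
  U → 3
  γ[w; COUNT(*)→h](U) → 2
  T → 4
  ρ[d/h](T) → 4
  (γ[w; COUNT(*)→h](U) ⋈[h=d] ρ[d/h](T)) → 1

== RESULT ==
w | h | d | g | e
r | 1 | 1 | 6 | 2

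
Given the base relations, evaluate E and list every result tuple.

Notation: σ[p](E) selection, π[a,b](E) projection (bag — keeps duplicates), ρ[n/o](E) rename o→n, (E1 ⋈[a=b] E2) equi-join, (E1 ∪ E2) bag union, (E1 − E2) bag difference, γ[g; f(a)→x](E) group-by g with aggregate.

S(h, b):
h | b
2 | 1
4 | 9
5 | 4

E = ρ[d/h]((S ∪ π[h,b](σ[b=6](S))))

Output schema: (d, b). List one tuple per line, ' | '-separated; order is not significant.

Stepwise |·|:
  S → 3
  S → 3
  σ[b=6](S) → 0
  π[h,b](σ[b=6](S)) → 0
  (S ∪ π[h,b](σ[b=6](S))) → 3
  ρ[d/h]((S ∪ π[h,b](σ[b=6](S)))) → 3

== RESULT ==
d | b
2 | 1
4 | 9
5 | 4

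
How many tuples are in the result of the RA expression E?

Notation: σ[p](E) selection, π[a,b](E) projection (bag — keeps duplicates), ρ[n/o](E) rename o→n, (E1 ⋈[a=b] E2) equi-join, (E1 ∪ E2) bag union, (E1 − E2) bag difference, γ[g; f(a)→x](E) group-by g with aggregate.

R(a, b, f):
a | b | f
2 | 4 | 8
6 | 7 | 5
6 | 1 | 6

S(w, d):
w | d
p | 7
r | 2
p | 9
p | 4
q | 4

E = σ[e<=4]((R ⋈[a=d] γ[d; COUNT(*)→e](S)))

Row counts bottom-up:
  R → 3
  S → 5
  γ[d; COUNT(*)→e](S) → 4
  (R ⋈[a=d] γ[d; COUNT(*)→e](S)) → 1
  σ[e<=4]((R ⋈[a=d] γ[d; COUNT(*)→e](S))) → 1

|E| = 1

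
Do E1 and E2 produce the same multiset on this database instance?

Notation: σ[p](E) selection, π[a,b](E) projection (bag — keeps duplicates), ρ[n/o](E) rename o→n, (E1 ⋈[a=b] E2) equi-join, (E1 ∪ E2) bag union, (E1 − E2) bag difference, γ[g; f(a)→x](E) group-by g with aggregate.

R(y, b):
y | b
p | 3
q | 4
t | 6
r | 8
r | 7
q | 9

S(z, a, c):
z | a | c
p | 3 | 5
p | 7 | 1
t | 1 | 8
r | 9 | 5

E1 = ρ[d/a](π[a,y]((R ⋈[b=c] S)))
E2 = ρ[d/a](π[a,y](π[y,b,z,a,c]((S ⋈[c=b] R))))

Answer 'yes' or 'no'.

E1 stepwise |·|:
  R → 6
  S → 4
  (R ⋈[b=c] S) → 1
  π[a,y]((R ⋈[b=c] S)) → 1
  ρ[d/a](π[a,y]((R ⋈[b=c] S))) → 1
E2 stepwise |·|:
  S → 4
  R → 6
  (S ⋈[c=b] R) → 1
  π[y,b,z,a,c]((S ⋈[c=b] R)) → 1
  π[a,y](π[y,b,z,a,c]((S ⋈[c=b] R))) → 1
  ρ[d/a](π[a,y](π[y,b,z,a,c]((S ⋈[c=b] R)))) → 1

E1 and E2 produce the same multiset:
d | y
1 | r

yes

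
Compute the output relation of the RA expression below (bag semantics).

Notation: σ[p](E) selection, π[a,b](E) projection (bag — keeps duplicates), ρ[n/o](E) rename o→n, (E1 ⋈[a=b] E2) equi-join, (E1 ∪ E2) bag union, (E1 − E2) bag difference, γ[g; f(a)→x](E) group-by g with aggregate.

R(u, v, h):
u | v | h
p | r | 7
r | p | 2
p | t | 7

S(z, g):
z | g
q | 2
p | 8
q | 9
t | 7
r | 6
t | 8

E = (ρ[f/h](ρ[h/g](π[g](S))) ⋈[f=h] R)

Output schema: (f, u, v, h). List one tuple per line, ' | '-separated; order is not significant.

Row counts bottom-up:
  S → 6
  π[g](S) → 6
  ρ[h/g](π[g](S)) → 6
  ρ[f/h](ρ[h/g](π[g](S))) → 6
  R → 3
  (ρ[f/h](ρ[h/g](π[g](S))) ⋈[f=h] R) → 3

== RESULT ==
f | u | v | h
2 | r | p | 2
7 | p | r | 7
7 | p | t | 7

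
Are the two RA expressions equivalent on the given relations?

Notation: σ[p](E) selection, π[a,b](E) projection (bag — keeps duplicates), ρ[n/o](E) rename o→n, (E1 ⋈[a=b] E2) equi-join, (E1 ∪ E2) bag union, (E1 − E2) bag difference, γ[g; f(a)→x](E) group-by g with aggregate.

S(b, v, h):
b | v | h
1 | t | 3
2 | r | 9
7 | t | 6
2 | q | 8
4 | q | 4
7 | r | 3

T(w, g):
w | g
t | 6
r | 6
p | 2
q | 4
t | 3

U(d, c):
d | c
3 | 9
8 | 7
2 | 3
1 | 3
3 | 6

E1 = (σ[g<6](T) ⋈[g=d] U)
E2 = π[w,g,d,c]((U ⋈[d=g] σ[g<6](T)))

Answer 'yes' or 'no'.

E1 row counts bottom-up:
  T → 5
  σ[g<6](T) → 3
  U → 5
  (σ[g<6](T) ⋈[g=d] U) → 3
E2 row counts bottom-up:
  U → 5
  T → 5
  σ[g<6](T) → 3
  (U ⋈[d=g] σ[g<6](T)) → 3
  π[w,g,d,c]((U ⋈[d=g] σ[g<6](T))) → 3

E1 and E2 produce the same multiset:
w | g | d | c
p | 2 | 2 | 3
t | 3 | 3 | 6
t | 3 | 3 | 9

yes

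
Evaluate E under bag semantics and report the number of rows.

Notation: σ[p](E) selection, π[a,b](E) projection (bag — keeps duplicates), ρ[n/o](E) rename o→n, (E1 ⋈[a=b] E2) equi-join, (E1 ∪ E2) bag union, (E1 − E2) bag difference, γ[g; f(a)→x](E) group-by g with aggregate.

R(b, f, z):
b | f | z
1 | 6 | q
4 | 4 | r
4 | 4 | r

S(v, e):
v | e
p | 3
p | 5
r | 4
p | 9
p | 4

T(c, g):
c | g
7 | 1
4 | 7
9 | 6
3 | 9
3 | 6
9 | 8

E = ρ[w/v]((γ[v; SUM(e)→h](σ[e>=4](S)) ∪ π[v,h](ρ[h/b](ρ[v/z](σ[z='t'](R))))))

Row counts bottom-up:
  S → 5
  σ[e>=4](S) → 4
  γ[v; SUM(e)→h](σ[e>=4](S)) → 2
  R → 3
  σ[z='t'](R) → 0
  ρ[v/z](σ[z='t'](R)) → 0
  ρ[h/b](ρ[v/z](σ[z='t'](R))) → 0
  π[v,h](ρ[h/b](ρ[v/z](σ[z='t'](R)))) → 0
  (γ[v; SUM(e)→h](σ[e>=4](S)) ∪ π[v,h](ρ[h/b](ρ[v/z](σ[z='t'](R))))) → 2
  ρ[w/v]((γ[v; SUM(e)→h](σ[e>=4](S)) ∪ π[v,h](ρ[h/b](ρ[v/z](σ[z='t'](R)))))) → 2

|E| = 2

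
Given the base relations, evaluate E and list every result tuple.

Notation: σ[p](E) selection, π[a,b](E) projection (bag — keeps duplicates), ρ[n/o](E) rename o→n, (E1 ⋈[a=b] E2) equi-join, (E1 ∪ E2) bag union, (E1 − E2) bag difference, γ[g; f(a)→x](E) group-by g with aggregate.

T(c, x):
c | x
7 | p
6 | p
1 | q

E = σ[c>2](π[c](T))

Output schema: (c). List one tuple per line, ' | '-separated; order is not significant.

Row counts bottom-up:
  T → 3
  π[c](T) → 3
  σ[c>2](π[c](T)) → 2

== RESULT ==
c
6
7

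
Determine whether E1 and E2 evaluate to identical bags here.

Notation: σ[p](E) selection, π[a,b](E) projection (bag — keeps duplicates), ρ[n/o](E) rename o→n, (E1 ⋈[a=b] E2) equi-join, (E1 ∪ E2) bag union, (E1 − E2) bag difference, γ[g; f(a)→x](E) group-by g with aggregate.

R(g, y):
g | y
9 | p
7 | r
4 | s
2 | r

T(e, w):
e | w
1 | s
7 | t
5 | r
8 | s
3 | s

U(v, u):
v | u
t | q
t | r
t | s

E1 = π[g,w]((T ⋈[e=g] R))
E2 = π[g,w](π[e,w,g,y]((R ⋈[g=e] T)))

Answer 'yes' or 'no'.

E1 stepwise |·|:
  T → 5
  R → 4
  (T ⋈[e=g] R) → 1
  π[g,w]((T ⋈[e=g] R)) → 1
E2 stepwise |·|:
  R → 4
  T → 5
  (R ⋈[g=e] T) → 1
  π[e,w,g,y]((R ⋈[g=e] T)) → 1
  π[g,w](π[e,w,g,y]((R ⋈[g=e] T))) → 1

E1 and E2 produce the same multiset:
g | w
7 | t

yes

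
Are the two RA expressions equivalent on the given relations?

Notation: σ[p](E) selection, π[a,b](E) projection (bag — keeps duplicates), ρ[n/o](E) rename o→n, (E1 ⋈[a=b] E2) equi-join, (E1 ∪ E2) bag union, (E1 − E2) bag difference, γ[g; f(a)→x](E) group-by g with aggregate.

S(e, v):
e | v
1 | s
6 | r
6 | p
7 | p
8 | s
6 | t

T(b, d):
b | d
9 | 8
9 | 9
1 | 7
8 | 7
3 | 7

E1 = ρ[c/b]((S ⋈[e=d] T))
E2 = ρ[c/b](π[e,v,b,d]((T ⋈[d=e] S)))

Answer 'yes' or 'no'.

E1 per-node cardinality:
  S → 6
  T → 5
  (S ⋈[e=d] T) → 4
  ρ[c/b]((S ⋈[e=d] T)) → 4
E2 per-node cardinality:
  T → 5
  S → 6
  (T ⋈[d=e] S) → 4
  π[e,v,b,d]((T ⋈[d=e] S)) → 4
  ρ[c/b](π[e,v,b,d]((T ⋈[d=e] S))) → 4

E1 and E2 produce the same multiset:
e | v | c | d
7 | p | 1 | 7
7 | p | 3 | 7
7 | p | 8 | 7
8 | s | 9 | 8

yes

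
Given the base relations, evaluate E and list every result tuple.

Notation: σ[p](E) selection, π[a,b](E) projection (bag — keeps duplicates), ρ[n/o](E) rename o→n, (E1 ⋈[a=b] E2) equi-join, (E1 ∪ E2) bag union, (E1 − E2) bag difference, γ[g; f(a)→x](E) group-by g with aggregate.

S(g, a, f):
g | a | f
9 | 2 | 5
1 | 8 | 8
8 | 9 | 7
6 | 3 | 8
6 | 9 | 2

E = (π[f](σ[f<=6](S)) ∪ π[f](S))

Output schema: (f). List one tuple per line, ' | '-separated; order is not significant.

Subexpression sizes:
  S → 5
  σ[f<=6](S) → 2
  π[f](σ[f<=6](S)) → 2
  S → 5
  π[f](S) → 5
  (π[f](σ[f<=6](S)) ∪ π[f](S)) → 7

== RESULT ==
f
2
2
5
5
7
8
8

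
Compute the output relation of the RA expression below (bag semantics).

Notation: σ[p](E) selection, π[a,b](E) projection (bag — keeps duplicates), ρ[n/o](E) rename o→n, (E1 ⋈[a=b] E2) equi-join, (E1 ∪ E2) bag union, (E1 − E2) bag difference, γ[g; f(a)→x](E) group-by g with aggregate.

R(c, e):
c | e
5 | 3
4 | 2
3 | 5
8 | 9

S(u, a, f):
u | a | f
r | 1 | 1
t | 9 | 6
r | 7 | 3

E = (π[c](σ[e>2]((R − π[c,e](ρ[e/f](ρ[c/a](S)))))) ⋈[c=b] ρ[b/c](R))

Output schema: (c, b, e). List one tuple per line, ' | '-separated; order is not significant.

Per-node cardinality:
  R → 4
  S → 3
  ρ[c/a](S) → 3
  ρ[e/f](ρ[c/a](S)) → 3
  π[c,e](ρ[e/f](ρ[c/a](S))) → 3
  (R − π[c,e](ρ[e/f](ρ[c/a](S)))) → 4
  σ[e>2]((R − π[c,e](ρ[e/f](ρ[c/a](S))))) → 3
  π[c](σ[e>2]((R − π[c,e](ρ[e/f](ρ[c/a](S)))))) → 3
  R → 4
  ρ[b/c](R) → 4
  (π[c](σ[e>2]((R − π[c,e](ρ[e/f](ρ[c/a](S)))))) ⋈[c=b] ρ[b/c](R)) → 3

== RESULT ==
c | b | e
3 | 3 | 5
5 | 5 | 3
8 | 8 | 9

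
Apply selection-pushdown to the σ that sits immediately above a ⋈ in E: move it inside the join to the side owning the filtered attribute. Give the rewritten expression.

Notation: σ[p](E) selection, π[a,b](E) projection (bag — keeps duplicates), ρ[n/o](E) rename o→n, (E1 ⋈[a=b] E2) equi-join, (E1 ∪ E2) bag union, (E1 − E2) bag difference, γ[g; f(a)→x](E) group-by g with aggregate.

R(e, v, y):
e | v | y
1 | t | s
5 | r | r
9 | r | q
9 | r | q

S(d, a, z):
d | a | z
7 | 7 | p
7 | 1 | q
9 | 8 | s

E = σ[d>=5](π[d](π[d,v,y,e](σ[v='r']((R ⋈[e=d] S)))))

σ filters on v, owned by the left side.
E' = σ[d>=5](π[d](π[d,v,y,e]((σ[v='r'](R) ⋈[e=d] S))))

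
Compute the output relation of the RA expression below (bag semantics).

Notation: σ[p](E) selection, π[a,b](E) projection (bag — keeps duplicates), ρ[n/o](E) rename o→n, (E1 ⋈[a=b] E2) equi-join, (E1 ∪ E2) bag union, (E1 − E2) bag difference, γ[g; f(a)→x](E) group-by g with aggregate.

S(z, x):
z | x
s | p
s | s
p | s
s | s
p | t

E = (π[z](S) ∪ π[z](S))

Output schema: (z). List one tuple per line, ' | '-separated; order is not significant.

Stepwise |·|:
  S → 5
  π[z](S) → 5
  S → 5
  π[z](S) → 5
  (π[z](S) ∪ π[z](S)) → 10

== RESULT ==
z
p
p
p
p
s
s
s
s
s
s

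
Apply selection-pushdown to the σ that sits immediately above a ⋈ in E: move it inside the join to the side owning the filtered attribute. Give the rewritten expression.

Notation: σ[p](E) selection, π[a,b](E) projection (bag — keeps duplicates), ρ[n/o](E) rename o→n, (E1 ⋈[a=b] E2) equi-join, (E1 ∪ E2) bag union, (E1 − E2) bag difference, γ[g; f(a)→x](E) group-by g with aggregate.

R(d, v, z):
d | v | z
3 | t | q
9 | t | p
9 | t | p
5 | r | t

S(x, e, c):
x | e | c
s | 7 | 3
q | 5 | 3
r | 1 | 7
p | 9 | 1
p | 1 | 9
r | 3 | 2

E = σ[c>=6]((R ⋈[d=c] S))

σ filters on c, owned by the right side.
E' = (R ⋈[d=c] σ[c>=6](S))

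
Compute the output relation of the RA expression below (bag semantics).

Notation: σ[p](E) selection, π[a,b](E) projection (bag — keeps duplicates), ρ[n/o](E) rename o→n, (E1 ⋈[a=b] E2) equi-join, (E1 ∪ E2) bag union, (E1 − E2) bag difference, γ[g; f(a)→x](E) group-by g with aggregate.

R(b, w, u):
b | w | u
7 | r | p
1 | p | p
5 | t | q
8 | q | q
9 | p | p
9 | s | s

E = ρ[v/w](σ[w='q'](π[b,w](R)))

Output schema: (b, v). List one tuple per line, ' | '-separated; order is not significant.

Per-node cardinality:
  R → 6
  π[b,w](R) → 6
  σ[w='q'](π[b,w](R)) → 1
  ρ[v/w](σ[w='q'](π[b,w](R))) → 1

== RESULT ==
b | v
8 | q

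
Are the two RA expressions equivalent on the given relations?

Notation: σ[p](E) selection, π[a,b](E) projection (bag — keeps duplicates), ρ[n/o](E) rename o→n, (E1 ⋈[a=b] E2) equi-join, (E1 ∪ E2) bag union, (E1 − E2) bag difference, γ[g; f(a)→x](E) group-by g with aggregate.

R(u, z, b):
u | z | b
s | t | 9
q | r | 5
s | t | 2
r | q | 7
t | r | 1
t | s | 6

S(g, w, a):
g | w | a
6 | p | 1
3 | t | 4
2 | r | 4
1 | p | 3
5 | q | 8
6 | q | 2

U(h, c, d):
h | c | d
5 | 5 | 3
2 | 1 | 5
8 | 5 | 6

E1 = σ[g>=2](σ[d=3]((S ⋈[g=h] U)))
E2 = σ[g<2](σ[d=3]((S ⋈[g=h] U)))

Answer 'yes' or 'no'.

E1 subexpression sizes:
  S → 6
  U → 3
  (S ⋈[g=h] U) → 2
  σ[d=3]((S ⋈[g=h] U)) → 1
  σ[g>=2](σ[d=3]((S ⋈[g=h] U))) → 1
E2 subexpression sizes:
  S → 6
  U → 3
  (S ⋈[g=h] U) → 2
  σ[d=3]((S ⋈[g=h] U)) → 1
  σ[g<2](σ[d=3]((S ⋈[g=h] U))) → 0

E1 result:
g | w | a | h | c | d
5 | q | 8 | 5 | 5 | 3
E2 result:
g | w | a | h | c | d
(0 rows)
Witness: (5, 'q', 8, 5, 5, 3) appears 1× in E1 but 0× in E2.

no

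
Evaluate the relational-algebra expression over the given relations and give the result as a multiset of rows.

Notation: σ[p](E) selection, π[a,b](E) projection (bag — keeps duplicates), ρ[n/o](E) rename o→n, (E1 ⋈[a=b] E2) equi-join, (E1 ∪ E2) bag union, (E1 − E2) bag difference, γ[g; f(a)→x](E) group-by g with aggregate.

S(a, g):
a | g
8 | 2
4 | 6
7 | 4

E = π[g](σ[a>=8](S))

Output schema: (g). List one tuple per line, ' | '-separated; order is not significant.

Subexpression sizes:
  S → 3
  σ[a>=8](S) → 1
  π[g](σ[a>=8](S)) → 1

== RESULT ==
g
2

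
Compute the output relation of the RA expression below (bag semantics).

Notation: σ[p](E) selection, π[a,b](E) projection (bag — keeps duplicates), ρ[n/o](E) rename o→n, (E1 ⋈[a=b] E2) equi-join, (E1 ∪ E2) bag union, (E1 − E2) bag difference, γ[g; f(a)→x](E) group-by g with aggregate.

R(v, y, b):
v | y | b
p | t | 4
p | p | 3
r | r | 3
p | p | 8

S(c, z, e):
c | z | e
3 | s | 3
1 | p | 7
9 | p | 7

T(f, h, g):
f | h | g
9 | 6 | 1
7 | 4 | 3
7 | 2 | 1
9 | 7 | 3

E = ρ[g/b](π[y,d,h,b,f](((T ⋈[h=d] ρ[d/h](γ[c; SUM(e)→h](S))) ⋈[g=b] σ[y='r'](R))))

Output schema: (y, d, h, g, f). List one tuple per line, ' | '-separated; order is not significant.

Per-node cardinality:
  T → 4
  S → 3
  γ[c; SUM(e)→h](S) → 3
  ρ[d/h](γ[c; SUM(e)→h](S)) → 3
  (T ⋈[h=d] ρ[d/h](γ[c; SUM(e)→h](S))) → 2
  R → 4
  σ[y='r'](R) → 1
  ((T ⋈[h=d] ρ[d/h](γ[c; SUM(e)→h](S))) ⋈[g=b] σ[y='r'](R)) → 2
  π[y,d,h,b,f](((T ⋈[h=d] ρ[d/h](γ[c; SUM(e)→h](S))) ⋈[g=b] σ[y='r'](R))) → 2
  ρ[g/b](π[y,d,h,b,f](((T ⋈[h=d] ρ[d/h](γ[c; SUM(e)→h](S))) ⋈[g=b] σ[y='r'](R)))) → 2

== RESULT ==
y | d | h | g | f
r | 7 | 7 | 3 | 9
r | 7 | 7 | 3 | 9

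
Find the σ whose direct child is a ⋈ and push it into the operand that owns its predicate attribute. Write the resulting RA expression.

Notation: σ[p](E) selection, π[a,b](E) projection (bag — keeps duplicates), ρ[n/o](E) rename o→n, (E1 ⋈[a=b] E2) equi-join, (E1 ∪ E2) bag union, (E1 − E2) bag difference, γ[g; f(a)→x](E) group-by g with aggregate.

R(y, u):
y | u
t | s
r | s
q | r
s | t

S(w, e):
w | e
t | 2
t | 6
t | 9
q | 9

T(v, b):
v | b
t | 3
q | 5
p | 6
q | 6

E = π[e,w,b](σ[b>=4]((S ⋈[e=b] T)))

σ filters on b, owned by the right side.
E' = π[e,w,b]((S ⋈[e=b] σ[b>=4](T)))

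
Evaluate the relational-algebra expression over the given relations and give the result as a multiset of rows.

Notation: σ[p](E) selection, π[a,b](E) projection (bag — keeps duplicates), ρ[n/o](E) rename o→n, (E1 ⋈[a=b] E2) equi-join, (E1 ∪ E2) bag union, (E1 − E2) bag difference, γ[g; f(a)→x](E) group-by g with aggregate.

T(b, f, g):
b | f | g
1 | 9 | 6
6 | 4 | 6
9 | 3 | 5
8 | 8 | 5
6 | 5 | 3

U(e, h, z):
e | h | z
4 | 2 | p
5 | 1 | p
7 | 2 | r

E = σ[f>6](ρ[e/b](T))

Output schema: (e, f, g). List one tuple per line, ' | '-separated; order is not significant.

Row counts bottom-up:
  T → 5
  ρ[e/b](T) → 5
  σ[f>6](ρ[e/b](T)) → 2

== RESULT ==
e | f | g
1 | 9 | 6
8 | 8 | 5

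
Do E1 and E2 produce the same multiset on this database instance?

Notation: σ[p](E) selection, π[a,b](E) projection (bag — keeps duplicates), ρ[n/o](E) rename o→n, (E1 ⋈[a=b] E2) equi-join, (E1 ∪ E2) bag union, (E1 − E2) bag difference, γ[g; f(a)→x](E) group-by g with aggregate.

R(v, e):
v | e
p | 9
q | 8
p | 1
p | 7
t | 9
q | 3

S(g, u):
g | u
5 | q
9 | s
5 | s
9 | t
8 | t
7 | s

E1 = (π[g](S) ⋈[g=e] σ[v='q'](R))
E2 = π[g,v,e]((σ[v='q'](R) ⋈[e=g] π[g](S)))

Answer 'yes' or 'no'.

E1 subexpression sizes:
  S → 6
  π[g](S) → 6
  R → 6
  σ[v='q'](R) → 2
  (π[g](S) ⋈[g=e] σ[v='q'](R)) → 1
E2 subexpression sizes:
  R → 6
  σ[v='q'](R) → 2
  S → 6
  π[g](S) → 6
  (σ[v='q'](R) ⋈[e=g] π[g](S)) → 1
  π[g,v,e]((σ[v='q'](R) ⋈[e=g] π[g](S))) → 1

E1 and E2 produce the same multiset:
g | v | e
8 | q | 8

yes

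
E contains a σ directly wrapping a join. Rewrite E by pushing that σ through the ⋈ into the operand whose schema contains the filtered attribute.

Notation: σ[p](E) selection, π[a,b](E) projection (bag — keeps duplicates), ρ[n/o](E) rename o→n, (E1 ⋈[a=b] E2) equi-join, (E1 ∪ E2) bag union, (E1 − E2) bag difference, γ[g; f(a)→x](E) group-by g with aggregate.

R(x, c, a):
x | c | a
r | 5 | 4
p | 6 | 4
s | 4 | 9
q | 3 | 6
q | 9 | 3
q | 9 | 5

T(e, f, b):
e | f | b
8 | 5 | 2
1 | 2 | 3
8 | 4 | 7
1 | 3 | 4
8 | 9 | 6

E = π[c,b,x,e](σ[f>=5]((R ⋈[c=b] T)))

σ filters on f, owned by the right side.
E' = π[c,b,x,e]((R ⋈[c=b] σ[f>=5](T)))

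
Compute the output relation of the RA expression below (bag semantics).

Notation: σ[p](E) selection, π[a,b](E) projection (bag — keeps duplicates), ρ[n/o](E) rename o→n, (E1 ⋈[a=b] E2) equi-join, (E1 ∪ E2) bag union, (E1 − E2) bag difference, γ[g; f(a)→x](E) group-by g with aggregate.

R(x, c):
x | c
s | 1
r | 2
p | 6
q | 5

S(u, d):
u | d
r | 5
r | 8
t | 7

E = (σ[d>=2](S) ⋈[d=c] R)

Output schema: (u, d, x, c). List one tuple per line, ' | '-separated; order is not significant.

Stepwise |·|:
  S → 3
  σ[d>=2](S) → 3
  R → 4
  (σ[d>=2](S) ⋈[d=c] R) → 1

== RESULT ==
u | d | x | c
r | 5 | q | 5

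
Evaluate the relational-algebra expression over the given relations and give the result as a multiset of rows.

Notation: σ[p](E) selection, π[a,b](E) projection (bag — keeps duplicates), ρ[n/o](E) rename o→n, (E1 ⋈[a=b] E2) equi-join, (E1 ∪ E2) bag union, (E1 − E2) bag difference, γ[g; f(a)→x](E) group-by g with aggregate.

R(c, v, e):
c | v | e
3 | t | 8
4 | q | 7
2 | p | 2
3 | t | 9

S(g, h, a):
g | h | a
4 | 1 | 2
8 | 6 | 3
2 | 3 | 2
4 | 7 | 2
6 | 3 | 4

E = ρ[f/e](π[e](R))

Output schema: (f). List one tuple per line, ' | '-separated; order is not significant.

Subexpression sizes:
  R → 4
  π[e](R) → 4
  ρ[f/e](π[e](R)) → 4

== RESULT ==
f
2
7
8
9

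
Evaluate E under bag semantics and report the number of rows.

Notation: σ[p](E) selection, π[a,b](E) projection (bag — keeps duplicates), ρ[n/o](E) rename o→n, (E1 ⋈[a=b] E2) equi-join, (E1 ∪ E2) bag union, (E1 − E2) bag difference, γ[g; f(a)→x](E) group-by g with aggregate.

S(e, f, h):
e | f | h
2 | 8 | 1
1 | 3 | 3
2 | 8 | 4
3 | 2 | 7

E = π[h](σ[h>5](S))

Stepwise |·|:
  S → 4
  σ[h>5](S) → 1
  π[h](σ[h>5](S)) → 1

|E| = 1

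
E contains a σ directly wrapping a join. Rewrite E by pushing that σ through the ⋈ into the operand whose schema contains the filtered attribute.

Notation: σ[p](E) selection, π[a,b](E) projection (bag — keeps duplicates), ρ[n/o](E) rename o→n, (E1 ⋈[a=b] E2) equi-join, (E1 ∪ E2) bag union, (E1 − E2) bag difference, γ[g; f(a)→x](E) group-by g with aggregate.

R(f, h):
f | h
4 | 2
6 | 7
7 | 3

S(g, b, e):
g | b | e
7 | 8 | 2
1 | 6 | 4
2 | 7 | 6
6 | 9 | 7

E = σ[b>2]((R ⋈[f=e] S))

σ filters on b, owned by the right side.
E' = (R ⋈[f=e] σ[b>2](S))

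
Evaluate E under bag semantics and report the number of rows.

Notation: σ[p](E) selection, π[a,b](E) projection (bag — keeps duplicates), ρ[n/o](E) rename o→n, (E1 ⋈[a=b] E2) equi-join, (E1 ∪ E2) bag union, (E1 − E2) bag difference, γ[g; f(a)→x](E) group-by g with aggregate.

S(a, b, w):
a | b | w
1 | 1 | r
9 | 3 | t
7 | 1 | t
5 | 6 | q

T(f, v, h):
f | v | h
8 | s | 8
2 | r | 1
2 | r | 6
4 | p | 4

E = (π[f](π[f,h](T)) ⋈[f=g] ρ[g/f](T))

Per-node cardinality:
  T → 4
  π[f,h](T) → 4
  π[f](π[f,h](T)) → 4
  T → 4
  ρ[g/f](T) → 4
  (π[f](π[f,h](T)) ⋈[f=g] ρ[g/f](T)) → 6

|E| = 6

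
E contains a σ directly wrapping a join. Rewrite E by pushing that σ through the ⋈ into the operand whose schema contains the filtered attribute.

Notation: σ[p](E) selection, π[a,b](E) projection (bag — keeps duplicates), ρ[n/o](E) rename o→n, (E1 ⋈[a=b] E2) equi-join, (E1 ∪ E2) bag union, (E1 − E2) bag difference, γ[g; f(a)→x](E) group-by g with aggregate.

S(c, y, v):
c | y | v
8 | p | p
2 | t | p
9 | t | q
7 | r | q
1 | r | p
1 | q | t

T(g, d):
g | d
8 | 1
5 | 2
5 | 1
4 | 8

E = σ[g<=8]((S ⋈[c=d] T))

σ filters on g, owned by the right side.
E' = (S ⋈[c=d] σ[g<=8](T))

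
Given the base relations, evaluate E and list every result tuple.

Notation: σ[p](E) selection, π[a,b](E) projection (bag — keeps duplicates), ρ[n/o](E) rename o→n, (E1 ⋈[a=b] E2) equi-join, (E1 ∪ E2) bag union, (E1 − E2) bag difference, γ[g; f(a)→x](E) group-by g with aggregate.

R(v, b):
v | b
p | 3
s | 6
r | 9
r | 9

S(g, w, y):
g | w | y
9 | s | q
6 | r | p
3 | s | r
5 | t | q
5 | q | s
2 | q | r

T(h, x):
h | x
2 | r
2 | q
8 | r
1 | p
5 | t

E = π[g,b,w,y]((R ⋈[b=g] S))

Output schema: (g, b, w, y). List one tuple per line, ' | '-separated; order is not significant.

Stepwise |·|:
  R → 4
  S → 6
  (R ⋈[b=g] S) → 4
  π[g,b,w,y]((R ⋈[b=g] S)) → 4

== RESULT ==
g | b | w | y
3 | 3 | s | r
6 | 6 | r | p
9 | 9 | s | q
9 | 9 | s | q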